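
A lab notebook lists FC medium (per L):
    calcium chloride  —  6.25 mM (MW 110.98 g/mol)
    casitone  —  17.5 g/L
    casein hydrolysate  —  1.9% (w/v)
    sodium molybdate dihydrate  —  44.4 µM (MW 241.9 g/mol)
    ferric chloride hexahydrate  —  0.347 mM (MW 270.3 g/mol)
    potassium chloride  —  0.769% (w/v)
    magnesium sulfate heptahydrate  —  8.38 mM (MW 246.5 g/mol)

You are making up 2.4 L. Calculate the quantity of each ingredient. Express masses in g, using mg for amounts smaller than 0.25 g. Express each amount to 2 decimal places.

calcium chloride 1.66 g; casitone 42.00 g; casein hydrolysate 45.60 g; sodium molybdate dihydrate 25.78 mg; ferric chloride hexahydrate 225.11 mg; potassium chloride 18.46 g; magnesium sulfate heptahydrate 4.96 g

Working volume: 2.4 L.
calcium chloride: 6.25 mmol/L × 110.98 g/mol × 2.4 L ÷ 1000 = 1.66 g
casitone: 17.5 g/L × 2.4 L = 42.00 g
casein hydrolysate: 1.9% w/v = 19 g/L → 19 × 2.4 L = 45.60 g
sodium molybdate dihydrate: 44.4 µmol/L × 241.9 g/mol × 2.4 L ÷ 1000 = 25.78 mg
ferric chloride hexahydrate: 0.347 mmol/L × 270.3 mg/mmol × 2.4 L = 225.11 mg
potassium chloride: 0.769 g per 100 mL × 2400 mL ÷ 100 = 18.46 g
magnesium sulfate heptahydrate: 8.38 mmol/L × 246.5 g/mol × 2.4 L ÷ 1000 = 4.96 g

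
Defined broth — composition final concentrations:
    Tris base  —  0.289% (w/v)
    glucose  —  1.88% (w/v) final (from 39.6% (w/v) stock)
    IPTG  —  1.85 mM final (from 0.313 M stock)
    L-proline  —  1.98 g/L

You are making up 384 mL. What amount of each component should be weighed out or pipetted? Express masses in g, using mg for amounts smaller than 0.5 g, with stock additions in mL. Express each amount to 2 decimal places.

Working volume: 384 mL = 0.384 L.
Tris base: 0.289 g per 100 mL × 384 mL ÷ 100 = 1.11 g
glucose: C1V1 = C2V2 → 1.88% ÷ 39.6% × 384 mL = 18.23 mL
IPTG: dilute stock: 1.85 mM × 384 mL ÷ 313 mM = 2.27 mL
L-proline: 1.98 g/L × 0.384 L = 0.76 g

Tris base 1.11 g; glucose 18.23 mL; IPTG 2.27 mL; L-proline 0.76 g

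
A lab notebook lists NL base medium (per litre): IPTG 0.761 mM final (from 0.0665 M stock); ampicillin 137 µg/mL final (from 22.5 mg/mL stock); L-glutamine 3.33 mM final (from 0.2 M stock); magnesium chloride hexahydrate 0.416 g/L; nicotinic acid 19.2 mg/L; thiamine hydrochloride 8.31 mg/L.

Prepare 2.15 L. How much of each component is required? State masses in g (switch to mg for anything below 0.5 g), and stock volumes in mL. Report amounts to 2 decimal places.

IPTG 24.60 mL; ampicillin 13.09 mL; L-glutamine 35.80 mL; magnesium chloride hexahydrate 0.89 g; nicotinic acid 41.28 mg; thiamine hydrochloride 17.87 mg

Working volume: 2.15 L.
IPTG: V = C2·V2/C1 = 0.761 mM × 2150 mL ÷ 66.5 mM = 24.60 mL
ampicillin: V = C2·V2/C1 = 137 µg/mL × 2150 mL ÷ 22500 µg/mL = 13.09 mL
L-glutamine: C1V1 = C2V2 → 3.33 mM × 2150 mL ÷ 200 mM = 35.80 mL
magnesium chloride hexahydrate: 0.416 g/L × 2.15 L = 0.89 g
nicotinic acid: 19.2 mg/L × 2.15 L = 41.28 mg
thiamine hydrochloride: 8.31 mg/L × 2.15 L = 17.87 mg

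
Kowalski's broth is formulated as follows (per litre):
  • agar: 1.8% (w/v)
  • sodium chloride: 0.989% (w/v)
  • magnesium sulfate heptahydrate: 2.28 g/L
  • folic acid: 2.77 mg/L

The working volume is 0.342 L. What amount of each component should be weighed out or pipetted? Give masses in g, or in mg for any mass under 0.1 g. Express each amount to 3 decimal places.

Scale factor relative to 1 L: 0.342.
agar: 1.8% w/v = 18 g/L → 18 × 0.342 L = 6.156 g
sodium chloride: 0.989 g per 100 mL × 342 mL ÷ 100 = 3.382 g
magnesium sulfate heptahydrate: 2.28 g/L × 0.342 L = 0.780 g
folic acid: 2.77 mg/L × 0.342 L = 0.947 mg

agar 6.156 g; sodium chloride 3.382 g; magnesium sulfate heptahydrate 0.780 g; folic acid 0.947 mg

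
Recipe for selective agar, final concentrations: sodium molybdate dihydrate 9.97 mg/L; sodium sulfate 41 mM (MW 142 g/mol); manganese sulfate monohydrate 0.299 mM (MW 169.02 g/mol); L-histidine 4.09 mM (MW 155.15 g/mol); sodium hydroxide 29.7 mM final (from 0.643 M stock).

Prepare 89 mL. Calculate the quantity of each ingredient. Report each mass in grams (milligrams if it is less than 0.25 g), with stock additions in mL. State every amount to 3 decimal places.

Scale factor relative to 1 L: 0.089.
sodium molybdate dihydrate: 9.97 mg/L × 0.089 L = 0.887 mg
sodium sulfate: 41 mmol/L × 142 g/mol × 0.089 L ÷ 1000 = 0.518 g
manganese sulfate monohydrate: 0.299 mmol/L × 169.02 mg/mmol × 0.089 L = 4.498 mg
L-histidine: 4.09 mmol/L × 155.15 mg/mmol × 0.089 L = 56.476 mg
sodium hydroxide: dilute stock: 29.7 mM × 89 mL ÷ 643 mM = 4.111 mL

sodium molybdate dihydrate 0.887 mg; sodium sulfate 0.518 g; manganese sulfate monohydrate 4.498 mg; L-histidine 56.476 mg; sodium hydroxide 4.111 mL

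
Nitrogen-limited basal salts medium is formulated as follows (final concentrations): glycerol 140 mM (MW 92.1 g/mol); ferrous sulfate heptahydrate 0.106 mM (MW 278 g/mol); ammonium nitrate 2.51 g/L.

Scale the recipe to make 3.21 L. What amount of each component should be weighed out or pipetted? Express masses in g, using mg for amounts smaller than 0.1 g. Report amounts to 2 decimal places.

Scale factor relative to 1 L: 3.21.
glycerol: 140 mmol/L × 92.1 g/mol × 3.21 L ÷ 1000 = 41.39 g
ferrous sulfate heptahydrate: 0.106 mmol/L × 278 mg/mmol × 3.21 L = 94.59 mg
ammonium nitrate: 2.51 g/L × 3.21 L = 8.06 g

glycerol 41.39 g; ferrous sulfate heptahydrate 94.59 mg; ammonium nitrate 8.06 g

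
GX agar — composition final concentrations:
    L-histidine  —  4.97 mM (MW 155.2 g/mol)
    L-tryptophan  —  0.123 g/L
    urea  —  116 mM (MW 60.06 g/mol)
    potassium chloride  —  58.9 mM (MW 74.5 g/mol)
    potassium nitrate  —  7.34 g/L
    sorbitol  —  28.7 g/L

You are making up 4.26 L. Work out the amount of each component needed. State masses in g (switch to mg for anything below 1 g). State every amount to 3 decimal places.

Scale factor relative to 1 L: 4.26.
L-histidine: 4.97 mmol/L × 155.2 g/mol × 4.26 L ÷ 1000 = 3.286 g
L-tryptophan: 0.123 g/L × 4.26 L = 0.52398 g = 523.980 mg
urea: 116 mmol/L × 60.06 g/mol × 4.26 L ÷ 1000 = 29.679 g
potassium chloride: 58.9 mmol/L × 74.5 g/mol × 4.26 L ÷ 1000 = 18.693 g
potassium nitrate: 7.34 g/L × 4.26 L = 31.268 g
sorbitol: 28.7 g/L × 4.26 L = 122.262 g

L-histidine 3.286 g; L-tryptophan 523.980 mg; urea 29.679 g; potassium chloride 18.693 g; potassium nitrate 31.268 g; sorbitol 122.262 g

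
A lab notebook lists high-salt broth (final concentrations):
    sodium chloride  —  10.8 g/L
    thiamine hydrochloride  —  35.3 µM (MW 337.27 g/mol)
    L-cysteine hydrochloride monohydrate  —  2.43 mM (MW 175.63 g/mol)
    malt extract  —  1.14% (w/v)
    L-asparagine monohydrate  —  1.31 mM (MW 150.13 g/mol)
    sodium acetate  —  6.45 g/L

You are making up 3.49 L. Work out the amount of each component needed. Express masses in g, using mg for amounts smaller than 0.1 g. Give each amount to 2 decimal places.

sodium chloride 37.69 g; thiamine hydrochloride 41.55 mg; L-cysteine hydrochloride monohydrate 1.49 g; malt extract 39.79 g; L-asparagine monohydrate 0.69 g; sodium acetate 22.51 g

Working volume: 3.49 L.
sodium chloride: 10.8 g/L × 3.49 L = 37.69 g
thiamine hydrochloride: 35.3 µmol/L × 337.27 g/mol × 3.49 L ÷ 1000 = 41.55 mg
L-cysteine hydrochloride monohydrate: 2.43 mmol/L × 175.63 g/mol × 3.49 L ÷ 1000 = 1.49 g
malt extract: 1.14% w/v = 11.4 g/L → 11.4 × 3.49 L = 39.79 g
L-asparagine monohydrate: 1.31 mmol/L × 150.13 g/mol × 3.49 L ÷ 1000 = 0.69 g
sodium acetate: 6.45 g/L × 3.49 L = 22.51 g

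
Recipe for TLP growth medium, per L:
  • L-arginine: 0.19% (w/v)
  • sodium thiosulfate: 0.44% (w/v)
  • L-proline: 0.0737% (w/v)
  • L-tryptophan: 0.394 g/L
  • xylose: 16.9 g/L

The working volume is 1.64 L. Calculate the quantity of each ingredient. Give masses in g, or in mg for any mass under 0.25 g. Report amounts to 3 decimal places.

Working volume: 1.64 L.
L-arginine: 0.19 g per 100 mL × 1640 mL ÷ 100 = 3.116 g
sodium thiosulfate: 0.44% w/v = 4.4 g/L → 4.4 × 1.64 L = 7.216 g
L-proline: 0.0737% w/v = 0.737 g/L → 0.737 × 1.64 L = 1.209 g
L-tryptophan: 0.394 g/L × 1.64 L = 0.646 g
xylose: 16.9 g/L × 1.64 L = 27.716 g

L-arginine 3.116 g; sodium thiosulfate 7.216 g; L-proline 1.209 g; L-tryptophan 0.646 g; xylose 27.716 g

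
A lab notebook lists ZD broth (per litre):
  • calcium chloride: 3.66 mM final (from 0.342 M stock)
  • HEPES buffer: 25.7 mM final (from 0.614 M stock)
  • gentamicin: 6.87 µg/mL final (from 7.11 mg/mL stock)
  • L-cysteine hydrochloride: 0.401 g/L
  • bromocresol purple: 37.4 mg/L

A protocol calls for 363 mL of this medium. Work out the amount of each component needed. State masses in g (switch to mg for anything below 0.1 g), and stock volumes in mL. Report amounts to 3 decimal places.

calcium chloride 3.885 mL; HEPES buffer 15.194 mL; gentamicin 0.351 mL; L-cysteine hydrochloride 0.146 g; bromocresol purple 13.576 mg

Target volume = 363 mL = 0.363 L.
calcium chloride: dilute stock: 3.66 mM × 363 mL ÷ 342 mM = 3.885 mL
HEPES buffer: C1V1 = C2V2 → 25.7 mM × 363 mL ÷ 614 mM = 15.194 mL
gentamicin: V = C2·V2/C1 = 6.87 µg/mL × 363 mL ÷ 7110 µg/mL = 0.351 mL
L-cysteine hydrochloride: 0.401 g/L × 0.363 L = 0.146 g
bromocresol purple: 37.4 mg/L × 0.363 L = 13.576 mg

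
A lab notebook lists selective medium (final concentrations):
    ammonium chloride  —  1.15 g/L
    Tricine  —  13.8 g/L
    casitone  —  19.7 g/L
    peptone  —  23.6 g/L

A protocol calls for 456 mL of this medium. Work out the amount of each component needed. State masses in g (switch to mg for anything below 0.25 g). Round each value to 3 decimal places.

ammonium chloride 0.524 g; Tricine 6.293 g; casitone 8.983 g; peptone 10.762 g

Target volume = 456 mL = 0.456 L.
ammonium chloride: 1.15 g/L × 0.456 L = 0.524 g
Tricine: 13.8 g/L × 0.456 L = 6.293 g
casitone: 19.7 g/L × 0.456 L = 8.983 g
peptone: 23.6 g/L × 0.456 L = 10.762 g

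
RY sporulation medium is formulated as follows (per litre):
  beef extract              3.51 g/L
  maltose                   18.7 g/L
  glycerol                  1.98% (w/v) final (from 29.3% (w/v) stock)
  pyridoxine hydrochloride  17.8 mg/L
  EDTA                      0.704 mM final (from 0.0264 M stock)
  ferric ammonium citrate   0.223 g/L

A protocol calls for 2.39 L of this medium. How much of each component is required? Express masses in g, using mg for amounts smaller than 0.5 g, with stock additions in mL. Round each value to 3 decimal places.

Scale factor relative to 1 L: 2.39.
beef extract: 3.51 g/L × 2.39 L = 8.389 g
maltose: 18.7 g/L × 2.39 L = 44.693 g
glycerol: C1V1 = C2V2 → 1.98% ÷ 29.3% × 2390 mL = 161.509 mL
pyridoxine hydrochloride: 17.8 mg/L × 2.39 L = 42.542 mg
EDTA: dilute stock: 0.704 mM × 2390 mL ÷ 26.4 mM = 63.733 mL
ferric ammonium citrate: 0.223 g/L × 2.39 L = 0.533 g

beef extract 8.389 g; maltose 44.693 g; glycerol 161.509 mL; pyridoxine hydrochloride 42.542 mg; EDTA 63.733 mL; ferric ammonium citrate 0.533 g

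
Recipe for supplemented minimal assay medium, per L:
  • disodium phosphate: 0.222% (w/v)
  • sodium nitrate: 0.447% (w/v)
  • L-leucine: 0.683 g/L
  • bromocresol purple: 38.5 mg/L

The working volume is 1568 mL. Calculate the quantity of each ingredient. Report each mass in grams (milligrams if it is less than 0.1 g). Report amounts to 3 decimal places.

disodium phosphate 3.481 g; sodium nitrate 7.009 g; L-leucine 1.071 g; bromocresol purple 60.368 mg

Target volume = 1568 mL = 1.568 L.
disodium phosphate: 0.222 g per 100 mL × 1568 mL ÷ 100 = 3.481 g
sodium nitrate: 0.447 g per 100 mL × 1568 mL ÷ 100 = 7.009 g
L-leucine: 0.683 g/L × 1.568 L = 1.071 g
bromocresol purple: 38.5 mg/L × 1.568 L = 60.368 mg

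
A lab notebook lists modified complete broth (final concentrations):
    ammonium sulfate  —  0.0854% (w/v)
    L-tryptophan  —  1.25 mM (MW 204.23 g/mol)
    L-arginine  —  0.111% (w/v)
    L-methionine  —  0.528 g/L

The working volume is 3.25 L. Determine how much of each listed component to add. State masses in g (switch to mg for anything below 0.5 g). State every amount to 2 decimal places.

Scale factor relative to 1 L: 3.25.
ammonium sulfate: 0.0854 g per 100 mL × 3250 mL ÷ 100 = 2.78 g
L-tryptophan: 1.25 mmol/L × 204.23 g/mol × 3.25 L ÷ 1000 = 0.83 g
L-arginine: 0.111% w/v = 1.11 g/L → 1.11 × 3.25 L = 3.61 g
L-methionine: 0.528 g/L × 3.25 L = 1.72 g

ammonium sulfate 2.78 g; L-tryptophan 0.83 g; L-arginine 3.61 g; L-methionine 1.72 g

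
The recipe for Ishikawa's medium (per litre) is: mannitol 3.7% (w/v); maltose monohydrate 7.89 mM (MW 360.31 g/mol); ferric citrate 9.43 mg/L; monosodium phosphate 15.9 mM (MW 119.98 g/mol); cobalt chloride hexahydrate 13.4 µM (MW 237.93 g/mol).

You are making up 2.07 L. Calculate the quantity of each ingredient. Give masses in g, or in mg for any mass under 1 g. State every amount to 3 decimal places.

Working volume: 2.07 L.
mannitol: 3.7% w/v = 37 g/L → 37 × 2.07 L = 76.590 g
maltose monohydrate: 7.89 mmol/L × 360.31 g/mol × 2.07 L ÷ 1000 = 5.885 g
ferric citrate: 9.43 mg/L × 2.07 L = 19.520 mg
monosodium phosphate: 15.9 mmol/L × 119.98 g/mol × 2.07 L ÷ 1000 = 3.949 g
cobalt chloride hexahydrate: 13.4 µmol/L × 237.93 g/mol × 2.07 L ÷ 1000 = 6.600 mg

mannitol 76.590 g; maltose monohydrate 5.885 g; ferric citrate 19.520 mg; monosodium phosphate 3.949 g; cobalt chloride hexahydrate 6.600 mg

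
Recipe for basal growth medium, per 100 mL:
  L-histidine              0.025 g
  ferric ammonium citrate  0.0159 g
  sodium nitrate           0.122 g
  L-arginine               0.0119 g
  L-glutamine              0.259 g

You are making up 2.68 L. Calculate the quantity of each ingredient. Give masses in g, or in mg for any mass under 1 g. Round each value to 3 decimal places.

Scale factor = 2680 mL / 100 mL = 26.8.
L-histidine: 0.025 g × (2680 mL / 100 mL) = 0.67 g = 670.000 mg
ferric ammonium citrate: 0.0159 g × (2680 mL / 100 mL) = 0.42612 g = 426.120 mg
sodium nitrate: 0.122 g × (2680 mL / 100 mL) = 3.270 g
L-arginine: 0.0119 g × (2680 mL / 100 mL) = 0.31892 g = 318.920 mg
L-glutamine: 0.259 g × (2680 mL / 100 mL) = 6.941 g

L-histidine 670.000 mg; ferric ammonium citrate 426.120 mg; sodium nitrate 3.270 g; L-arginine 318.920 mg; L-glutamine 6.941 g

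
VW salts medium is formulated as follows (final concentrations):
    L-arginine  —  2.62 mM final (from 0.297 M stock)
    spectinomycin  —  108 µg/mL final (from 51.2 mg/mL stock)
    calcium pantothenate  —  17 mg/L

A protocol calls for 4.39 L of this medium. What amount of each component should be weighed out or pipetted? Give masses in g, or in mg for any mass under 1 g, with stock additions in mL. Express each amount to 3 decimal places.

L-arginine 38.727 mL; spectinomycin 9.260 mL; calcium pantothenate 74.630 mg

Working volume: 4.39 L.
L-arginine: V = C2·V2/C1 = 2.62 mM × 4390 mL ÷ 297 mM = 38.727 mL
spectinomycin: C1V1 = C2V2 → 108 µg/mL × 4390 mL ÷ 51200 µg/mL = 9.260 mL
calcium pantothenate: 17 mg/L × 4.39 L = 74.630 mg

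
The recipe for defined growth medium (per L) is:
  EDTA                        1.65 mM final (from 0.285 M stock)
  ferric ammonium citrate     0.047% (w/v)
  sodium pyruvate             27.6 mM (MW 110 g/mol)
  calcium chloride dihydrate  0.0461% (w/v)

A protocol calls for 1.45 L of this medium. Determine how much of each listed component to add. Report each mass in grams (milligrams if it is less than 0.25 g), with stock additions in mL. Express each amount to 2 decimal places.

EDTA 8.39 mL; ferric ammonium citrate 0.68 g; sodium pyruvate 4.40 g; calcium chloride dihydrate 0.67 g

Scale factor relative to 1 L: 1.45.
EDTA: dilute stock: 1.65 mM × 1450 mL ÷ 285 mM = 8.39 mL
ferric ammonium citrate: 0.047 g per 100 mL × 1450 mL ÷ 100 = 0.68 g
sodium pyruvate: 27.6 mmol/L × 110 g/mol × 1.45 L ÷ 1000 = 4.40 g
calcium chloride dihydrate: 0.0461 g per 100 mL × 1450 mL ÷ 100 = 0.67 g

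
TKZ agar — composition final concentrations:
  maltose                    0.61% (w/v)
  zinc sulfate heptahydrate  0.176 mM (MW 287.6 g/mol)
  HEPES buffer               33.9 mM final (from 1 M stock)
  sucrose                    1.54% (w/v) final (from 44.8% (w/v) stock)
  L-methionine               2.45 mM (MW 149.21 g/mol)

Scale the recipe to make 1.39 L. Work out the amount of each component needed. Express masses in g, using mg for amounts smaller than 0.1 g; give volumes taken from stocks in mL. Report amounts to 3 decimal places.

maltose 8.479 g; zinc sulfate heptahydrate 70.358 mg; HEPES buffer 47.121 mL; sucrose 47.781 mL; L-methionine 0.508 g

Scale factor relative to 1 L: 1.39.
maltose: 0.61% w/v = 6.1 g/L → 6.1 × 1.39 L = 8.479 g
zinc sulfate heptahydrate: 0.176 mmol/L × 287.6 mg/mmol × 1.39 L = 70.358 mg
HEPES buffer: V = C2·V2/C1 = 33.9 mM × 1390 mL ÷ 1000 mM = 47.121 mL
sucrose: dilute stock: 1.54% ÷ 44.8% × 1390 mL = 47.781 mL
L-methionine: 2.45 mmol/L × 149.21 g/mol × 1.39 L ÷ 1000 = 0.508 g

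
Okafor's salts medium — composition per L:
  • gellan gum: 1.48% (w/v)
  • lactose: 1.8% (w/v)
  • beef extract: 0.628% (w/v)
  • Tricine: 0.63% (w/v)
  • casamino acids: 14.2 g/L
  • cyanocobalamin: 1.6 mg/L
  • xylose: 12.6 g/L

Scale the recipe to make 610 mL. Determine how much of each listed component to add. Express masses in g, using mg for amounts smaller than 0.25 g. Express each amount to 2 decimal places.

gellan gum 9.03 g; lactose 10.98 g; beef extract 3.83 g; Tricine 3.84 g; casamino acids 8.66 g; cyanocobalamin 0.98 mg; xylose 7.69 g

Target volume = 610 mL = 0.61 L.
gellan gum: 1.48 g per 100 mL × 610 mL ÷ 100 = 9.03 g
lactose: 1.8% w/v = 18 g/L → 18 × 0.61 L = 10.98 g
beef extract: 0.628% w/v = 6.28 g/L → 6.28 × 0.61 L = 3.83 g
Tricine: 0.63 g per 100 mL × 610 mL ÷ 100 = 3.84 g
casamino acids: 14.2 g/L × 0.61 L = 8.66 g
cyanocobalamin: 1.6 mg/L × 0.61 L = 0.98 mg
xylose: 12.6 g/L × 0.61 L = 7.69 g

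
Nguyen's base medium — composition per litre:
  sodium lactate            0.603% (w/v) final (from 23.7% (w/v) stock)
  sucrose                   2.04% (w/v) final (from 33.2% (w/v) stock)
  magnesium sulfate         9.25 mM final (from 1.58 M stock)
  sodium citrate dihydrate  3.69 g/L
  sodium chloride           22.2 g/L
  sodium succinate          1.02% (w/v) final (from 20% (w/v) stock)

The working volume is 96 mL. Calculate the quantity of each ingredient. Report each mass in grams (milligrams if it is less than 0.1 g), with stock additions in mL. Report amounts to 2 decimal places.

Working volume: 96 mL = 0.096 L.
sodium lactate: dilute stock: 0.603% ÷ 23.7% × 96 mL = 2.44 mL
sucrose: V = C2·V2/C1 = 2.04% ÷ 33.2% × 96 mL = 5.90 mL
magnesium sulfate: V = C2·V2/C1 = 9.25 mM × 96 mL ÷ 1580 mM = 0.56 mL
sodium citrate dihydrate: 3.69 g/L × 0.096 L = 0.35 g
sodium chloride: 22.2 g/L × 0.096 L = 2.13 g
sodium succinate: C1V1 = C2V2 → 1.02% ÷ 20% × 96 mL = 4.90 mL

sodium lactate 2.44 mL; sucrose 5.90 mL; magnesium sulfate 0.56 mL; sodium citrate dihydrate 0.35 g; sodium chloride 2.13 g; sodium succinate 4.90 mL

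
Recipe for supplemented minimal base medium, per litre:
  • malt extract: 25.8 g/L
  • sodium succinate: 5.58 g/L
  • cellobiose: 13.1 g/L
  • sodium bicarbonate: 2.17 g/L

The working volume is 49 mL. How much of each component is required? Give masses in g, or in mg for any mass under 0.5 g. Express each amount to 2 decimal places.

Working volume: 49 mL = 0.049 L.
malt extract: 25.8 g/L × 0.049 L = 1.26 g
sodium succinate: 5.58 g/L × 0.049 L = 0.27342 g = 273.42 mg
cellobiose: 13.1 g/L × 0.049 L = 0.64 g
sodium bicarbonate: 2.17 g/L × 0.049 L = 0.10633 g = 106.33 mg

malt extract 1.26 g; sodium succinate 273.42 mg; cellobiose 0.64 g; sodium bicarbonate 106.33 mg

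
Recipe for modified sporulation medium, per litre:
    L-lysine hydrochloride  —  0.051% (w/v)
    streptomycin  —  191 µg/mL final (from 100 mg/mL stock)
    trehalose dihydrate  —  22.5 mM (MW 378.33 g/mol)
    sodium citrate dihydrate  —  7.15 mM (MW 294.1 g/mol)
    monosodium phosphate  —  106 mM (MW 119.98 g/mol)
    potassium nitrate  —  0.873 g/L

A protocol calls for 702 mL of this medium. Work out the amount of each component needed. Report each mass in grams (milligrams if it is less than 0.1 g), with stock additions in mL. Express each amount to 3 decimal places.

L-lysine hydrochloride 0.358 g; streptomycin 1.341 mL; trehalose dihydrate 5.976 g; sodium citrate dihydrate 1.476 g; monosodium phosphate 8.928 g; potassium nitrate 0.613 g

Target volume = 702 mL = 0.702 L.
L-lysine hydrochloride: 0.051% w/v = 0.51 g/L → 0.51 × 0.702 L = 0.358 g
streptomycin: V = C2·V2/C1 = 191 µg/mL × 702 mL ÷ 100000 µg/mL = 1.341 mL
trehalose dihydrate: 22.5 mmol/L × 378.33 g/mol × 0.702 L ÷ 1000 = 5.976 g
sodium citrate dihydrate: 7.15 mmol/L × 294.1 g/mol × 0.702 L ÷ 1000 = 1.476 g
monosodium phosphate: 106 mmol/L × 119.98 g/mol × 0.702 L ÷ 1000 = 8.928 g
potassium nitrate: 0.873 g/L × 0.702 L = 0.613 g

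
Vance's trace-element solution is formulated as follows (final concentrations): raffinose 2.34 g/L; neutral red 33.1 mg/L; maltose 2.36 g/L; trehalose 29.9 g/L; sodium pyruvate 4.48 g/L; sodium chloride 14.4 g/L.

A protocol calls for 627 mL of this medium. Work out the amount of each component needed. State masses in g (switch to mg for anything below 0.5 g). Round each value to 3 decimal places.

Scale factor relative to 1 L: 0.627.
raffinose: 2.34 g/L × 0.627 L = 1.467 g
neutral red: 33.1 mg/L × 0.627 L = 20.754 mg
maltose: 2.36 g/L × 0.627 L = 1.480 g
trehalose: 29.9 g/L × 0.627 L = 18.747 g
sodium pyruvate: 4.48 g/L × 0.627 L = 2.809 g
sodium chloride: 14.4 g/L × 0.627 L = 9.029 g

raffinose 1.467 g; neutral red 20.754 mg; maltose 1.480 g; trehalose 18.747 g; sodium pyruvate 2.809 g; sodium chloride 9.029 g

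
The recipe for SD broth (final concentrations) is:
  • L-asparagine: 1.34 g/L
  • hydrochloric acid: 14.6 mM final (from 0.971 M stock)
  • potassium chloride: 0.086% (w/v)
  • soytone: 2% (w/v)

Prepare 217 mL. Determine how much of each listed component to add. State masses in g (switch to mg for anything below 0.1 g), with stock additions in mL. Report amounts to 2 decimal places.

L-asparagine 0.29 g; hydrochloric acid 3.26 mL; potassium chloride 0.19 g; soytone 4.34 g

Working volume: 217 mL = 0.217 L.
L-asparagine: 1.34 g/L × 0.217 L = 0.29 g
hydrochloric acid: V = C2·V2/C1 = 14.6 mM × 217 mL ÷ 971 mM = 3.26 mL
potassium chloride: 0.086 g per 100 mL × 217 mL ÷ 100 = 0.19 g
soytone: 2 g per 100 mL × 217 mL ÷ 100 = 4.34 g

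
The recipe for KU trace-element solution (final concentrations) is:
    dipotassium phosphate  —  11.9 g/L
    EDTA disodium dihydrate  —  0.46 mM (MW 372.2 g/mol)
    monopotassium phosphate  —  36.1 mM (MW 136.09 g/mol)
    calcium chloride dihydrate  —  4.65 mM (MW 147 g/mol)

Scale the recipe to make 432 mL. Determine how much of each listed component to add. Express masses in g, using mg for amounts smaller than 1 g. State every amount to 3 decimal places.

dipotassium phosphate 5.141 g; EDTA disodium dihydrate 73.964 mg; monopotassium phosphate 2.122 g; calcium chloride dihydrate 295.294 mg

Target volume = 432 mL = 0.432 L.
dipotassium phosphate: 11.9 g/L × 0.432 L = 5.141 g
EDTA disodium dihydrate: 0.46 mmol/L × 372.2 mg/mmol × 0.432 L = 73.964 mg
monopotassium phosphate: 36.1 mmol/L × 136.09 g/mol × 0.432 L ÷ 1000 = 2.122 g
calcium chloride dihydrate: 4.65 mmol/L × 147 mg/mmol × 0.432 L = 295.294 mg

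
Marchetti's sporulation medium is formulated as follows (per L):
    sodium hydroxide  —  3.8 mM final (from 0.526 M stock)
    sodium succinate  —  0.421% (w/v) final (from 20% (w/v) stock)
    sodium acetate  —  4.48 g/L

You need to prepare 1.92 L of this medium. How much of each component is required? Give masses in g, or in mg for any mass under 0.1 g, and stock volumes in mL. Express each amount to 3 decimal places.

sodium hydroxide 13.871 mL; sodium succinate 40.416 mL; sodium acetate 8.602 g

Working volume: 1.92 L.
sodium hydroxide: V = C2·V2/C1 = 3.8 mM × 1920 mL ÷ 526 mM = 13.871 mL
sodium succinate: V = C2·V2/C1 = 0.421% ÷ 20% × 1920 mL = 40.416 mL
sodium acetate: 4.48 g/L × 1.92 L = 8.602 g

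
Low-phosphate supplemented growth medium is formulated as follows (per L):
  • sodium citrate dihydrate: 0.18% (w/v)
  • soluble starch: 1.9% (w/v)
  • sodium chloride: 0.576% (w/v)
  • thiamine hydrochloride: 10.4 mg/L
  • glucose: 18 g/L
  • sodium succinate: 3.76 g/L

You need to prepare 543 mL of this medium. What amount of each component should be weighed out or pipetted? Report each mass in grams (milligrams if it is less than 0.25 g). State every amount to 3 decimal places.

sodium citrate dihydrate 0.977 g; soluble starch 10.317 g; sodium chloride 3.128 g; thiamine hydrochloride 5.647 mg; glucose 9.774 g; sodium succinate 2.042 g

Working volume: 543 mL = 0.543 L.
sodium citrate dihydrate: 0.18% w/v = 1.8 g/L → 1.8 × 0.543 L = 0.977 g
soluble starch: 1.9% w/v = 19 g/L → 19 × 0.543 L = 10.317 g
sodium chloride: 0.576 g per 100 mL × 543 mL ÷ 100 = 3.128 g
thiamine hydrochloride: 10.4 mg/L × 0.543 L = 5.647 mg
glucose: 18 g/L × 0.543 L = 9.774 g
sodium succinate: 3.76 g/L × 0.543 L = 2.042 g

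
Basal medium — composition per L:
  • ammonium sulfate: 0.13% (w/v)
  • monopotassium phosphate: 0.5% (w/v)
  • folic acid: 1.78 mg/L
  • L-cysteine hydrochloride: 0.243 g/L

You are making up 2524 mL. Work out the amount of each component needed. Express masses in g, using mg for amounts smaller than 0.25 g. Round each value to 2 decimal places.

Target volume = 2524 mL = 2.524 L.
ammonium sulfate: 0.13% w/v = 1.3 g/L → 1.3 × 2.524 L = 3.28 g
monopotassium phosphate: 0.5% w/v = 5 g/L → 5 × 2.524 L = 12.62 g
folic acid: 1.78 mg/L × 2.524 L = 4.49 mg
L-cysteine hydrochloride: 0.243 g/L × 2.524 L = 0.61 g

ammonium sulfate 3.28 g; monopotassium phosphate 12.62 g; folic acid 4.49 mg; L-cysteine hydrochloride 0.61 g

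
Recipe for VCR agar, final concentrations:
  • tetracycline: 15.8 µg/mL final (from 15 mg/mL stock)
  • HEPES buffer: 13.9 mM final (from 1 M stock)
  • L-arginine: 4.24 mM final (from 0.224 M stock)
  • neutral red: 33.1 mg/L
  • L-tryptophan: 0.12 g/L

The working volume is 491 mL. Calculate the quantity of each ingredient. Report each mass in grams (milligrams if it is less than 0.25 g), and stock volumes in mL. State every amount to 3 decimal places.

Working volume: 491 mL = 0.491 L.
tetracycline: dilute stock: 15.8 µg/mL × 491 mL ÷ 15000 µg/mL = 0.517 mL
HEPES buffer: V = C2·V2/C1 = 13.9 mM × 491 mL ÷ 1000 mM = 6.825 mL
L-arginine: C1V1 = C2V2 → 4.24 mM × 491 mL ÷ 224 mM = 9.294 mL
neutral red: 33.1 mg/L × 0.491 L = 16.252 mg
L-tryptophan: 0.12 g/L × 0.491 L = 0.05892 g = 58.920 mg

tetracycline 0.517 mL; HEPES buffer 6.825 mL; L-arginine 9.294 mL; neutral red 16.252 mg; L-tryptophan 58.920 mg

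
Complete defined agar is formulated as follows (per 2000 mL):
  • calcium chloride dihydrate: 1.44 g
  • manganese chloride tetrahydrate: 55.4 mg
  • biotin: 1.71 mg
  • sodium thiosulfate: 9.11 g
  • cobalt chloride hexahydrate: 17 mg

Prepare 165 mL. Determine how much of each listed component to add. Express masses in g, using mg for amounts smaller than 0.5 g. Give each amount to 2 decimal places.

Scale factor = 165 mL / 2000 mL = 0.0825.
calcium chloride dihydrate: 1.44 g × (165 mL / 2000 mL) = 0.1188 g = 118.80 mg
manganese chloride tetrahydrate: 55.4 mg × (165 mL / 2000 mL) = 4.57 mg
biotin: 1.71 mg × (165 mL / 2000 mL) = 0.14 mg
sodium thiosulfate: 9.11 g × (165 mL / 2000 mL) = 0.75 g
cobalt chloride hexahydrate: 17 mg × (165 mL / 2000 mL) = 1.40 mg

calcium chloride dihydrate 118.80 mg; manganese chloride tetrahydrate 4.57 mg; biotin 0.14 mg; sodium thiosulfate 0.75 g; cobalt chloride hexahydrate 1.40 mg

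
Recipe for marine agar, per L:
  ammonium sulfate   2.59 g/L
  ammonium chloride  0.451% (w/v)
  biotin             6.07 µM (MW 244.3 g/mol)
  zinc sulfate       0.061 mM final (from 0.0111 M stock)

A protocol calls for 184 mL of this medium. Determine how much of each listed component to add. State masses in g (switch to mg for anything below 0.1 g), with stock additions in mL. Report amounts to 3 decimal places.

ammonium sulfate 0.477 g; ammonium chloride 0.830 g; biotin 0.273 mg; zinc sulfate 1.011 mL

Scale factor relative to 1 L: 0.184.
ammonium sulfate: 2.59 g/L × 0.184 L = 0.477 g
ammonium chloride: 0.451 g per 100 mL × 184 mL ÷ 100 = 0.830 g
biotin: 6.07 µmol/L × 244.3 g/mol × 0.184 L ÷ 1000 = 0.273 mg
zinc sulfate: dilute stock: 0.061 mM × 184 mL ÷ 11.1 mM = 1.011 mL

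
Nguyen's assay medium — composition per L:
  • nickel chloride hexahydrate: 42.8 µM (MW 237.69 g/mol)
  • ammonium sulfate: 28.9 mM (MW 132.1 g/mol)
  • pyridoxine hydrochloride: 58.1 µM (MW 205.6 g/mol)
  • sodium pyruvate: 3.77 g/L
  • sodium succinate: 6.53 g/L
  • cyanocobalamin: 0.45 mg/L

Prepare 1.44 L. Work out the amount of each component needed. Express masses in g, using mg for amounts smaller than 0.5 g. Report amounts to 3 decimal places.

Scale factor relative to 1 L: 1.44.
nickel chloride hexahydrate: 42.8 µmol/L × 237.69 g/mol × 1.44 L ÷ 1000 = 14.649 mg
ammonium sulfate: 28.9 mmol/L × 132.1 g/mol × 1.44 L ÷ 1000 = 5.497 g
pyridoxine hydrochloride: 58.1 µmol/L × 205.6 g/mol × 1.44 L ÷ 1000 = 17.201 mg
sodium pyruvate: 3.77 g/L × 1.44 L = 5.429 g
sodium succinate: 6.53 g/L × 1.44 L = 9.403 g
cyanocobalamin: 0.45 mg/L × 1.44 L = 0.648 mg

nickel chloride hexahydrate 14.649 mg; ammonium sulfate 5.497 g; pyridoxine hydrochloride 17.201 mg; sodium pyruvate 5.429 g; sodium succinate 9.403 g; cyanocobalamin 0.648 mg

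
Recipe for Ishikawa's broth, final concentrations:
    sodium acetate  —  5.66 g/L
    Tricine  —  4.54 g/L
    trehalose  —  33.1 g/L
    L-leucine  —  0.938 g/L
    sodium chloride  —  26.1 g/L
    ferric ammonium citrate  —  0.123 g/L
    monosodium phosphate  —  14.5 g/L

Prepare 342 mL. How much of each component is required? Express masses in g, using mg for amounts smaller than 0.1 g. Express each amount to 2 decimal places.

Working volume: 342 mL = 0.342 L.
sodium acetate: 5.66 g/L × 0.342 L = 1.94 g
Tricine: 4.54 g/L × 0.342 L = 1.55 g
trehalose: 33.1 g/L × 0.342 L = 11.32 g
L-leucine: 0.938 g/L × 0.342 L = 0.32 g
sodium chloride: 26.1 g/L × 0.342 L = 8.93 g
ferric ammonium citrate: 0.123 g/L × 0.342 L = 0.042066 g = 42.07 mg
monosodium phosphate: 14.5 g/L × 0.342 L = 4.96 g

sodium acetate 1.94 g; Tricine 1.55 g; trehalose 11.32 g; L-leucine 0.32 g; sodium chloride 8.93 g; ferric ammonium citrate 42.07 mg; monosodium phosphate 4.96 g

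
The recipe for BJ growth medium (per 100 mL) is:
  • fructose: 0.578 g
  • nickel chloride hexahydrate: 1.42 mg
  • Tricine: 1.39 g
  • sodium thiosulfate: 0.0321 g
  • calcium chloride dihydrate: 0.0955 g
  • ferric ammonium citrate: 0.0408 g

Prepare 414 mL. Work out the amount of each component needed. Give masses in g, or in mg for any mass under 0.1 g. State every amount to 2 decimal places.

Ratio of target to recipe volume: 414 / 100 = 4.14.
fructose: 0.578 g × (414 mL / 100 mL) = 2.39 g
nickel chloride hexahydrate: 1.42 mg × (414 mL / 100 mL) = 5.88 mg
Tricine: 1.39 g × (414 mL / 100 mL) = 5.75 g
sodium thiosulfate: 0.0321 g × (414 mL / 100 mL) = 0.13 g
calcium chloride dihydrate: 0.0955 g × (414 mL / 100 mL) = 0.40 g
ferric ammonium citrate: 0.0408 g × (414 mL / 100 mL) = 0.17 g

fructose 2.39 g; nickel chloride hexahydrate 5.88 mg; Tricine 5.75 g; sodium thiosulfate 0.13 g; calcium chloride dihydrate 0.40 g; ferric ammonium citrate 0.17 g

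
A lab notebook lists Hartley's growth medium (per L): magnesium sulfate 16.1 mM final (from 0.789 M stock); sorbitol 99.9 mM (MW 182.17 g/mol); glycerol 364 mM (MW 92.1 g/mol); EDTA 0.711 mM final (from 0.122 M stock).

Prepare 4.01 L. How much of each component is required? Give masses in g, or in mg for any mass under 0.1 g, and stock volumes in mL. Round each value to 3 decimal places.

magnesium sulfate 81.826 mL; sorbitol 72.977 g; glycerol 134.433 g; EDTA 23.370 mL

Scale factor relative to 1 L: 4.01.
magnesium sulfate: C1V1 = C2V2 → 16.1 mM × 4010 mL ÷ 789 mM = 81.826 mL
sorbitol: 99.9 mmol/L × 182.17 g/mol × 4.01 L ÷ 1000 = 72.977 g
glycerol: 364 mmol/L × 92.1 g/mol × 4.01 L ÷ 1000 = 134.433 g
EDTA: C1V1 = C2V2 → 0.711 mM × 4010 mL ÷ 122 mM = 23.370 mL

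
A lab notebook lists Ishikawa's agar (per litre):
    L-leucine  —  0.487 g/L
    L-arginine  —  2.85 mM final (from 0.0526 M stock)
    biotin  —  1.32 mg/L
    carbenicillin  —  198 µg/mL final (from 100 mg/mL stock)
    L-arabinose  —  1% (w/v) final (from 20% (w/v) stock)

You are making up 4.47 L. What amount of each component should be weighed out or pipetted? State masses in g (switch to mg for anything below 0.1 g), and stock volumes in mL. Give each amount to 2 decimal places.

L-leucine 2.18 g; L-arginine 242.20 mL; biotin 5.90 mg; carbenicillin 8.85 mL; L-arabinose 223.50 mL

Scale factor relative to 1 L: 4.47.
L-leucine: 0.487 g/L × 4.47 L = 2.18 g
L-arginine: V = C2·V2/C1 = 2.85 mM × 4470 mL ÷ 52.6 mM = 242.20 mL
biotin: 1.32 mg/L × 4.47 L = 5.90 mg
carbenicillin: C1V1 = C2V2 → 198 µg/mL × 4470 mL ÷ 100000 µg/mL = 8.85 mL
L-arabinose: V = C2·V2/C1 = 1% ÷ 20% × 4470 mL = 223.50 mL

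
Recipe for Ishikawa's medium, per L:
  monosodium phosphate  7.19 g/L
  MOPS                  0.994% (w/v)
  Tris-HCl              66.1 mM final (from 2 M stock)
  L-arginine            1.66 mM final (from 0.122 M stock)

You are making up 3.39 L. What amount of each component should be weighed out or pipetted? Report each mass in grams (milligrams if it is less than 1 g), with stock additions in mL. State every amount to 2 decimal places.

monosodium phosphate 24.37 g; MOPS 33.70 g; Tris-HCl 112.04 mL; L-arginine 46.13 mL

Working volume: 3.39 L.
monosodium phosphate: 7.19 g/L × 3.39 L = 24.37 g
MOPS: 0.994 g per 100 mL × 3390 mL ÷ 100 = 33.70 g
Tris-HCl: C1V1 = C2V2 → 66.1 mM × 3390 mL ÷ 2000 mM = 112.04 mL
L-arginine: V = C2·V2/C1 = 1.66 mM × 3390 mL ÷ 122 mM = 46.13 mL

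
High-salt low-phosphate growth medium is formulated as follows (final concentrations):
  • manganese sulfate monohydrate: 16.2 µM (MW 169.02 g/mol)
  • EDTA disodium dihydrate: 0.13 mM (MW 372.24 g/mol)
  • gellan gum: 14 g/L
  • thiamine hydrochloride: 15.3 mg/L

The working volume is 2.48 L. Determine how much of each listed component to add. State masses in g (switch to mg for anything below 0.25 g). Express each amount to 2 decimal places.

Working volume: 2.48 L.
manganese sulfate monohydrate: 16.2 µmol/L × 169.02 g/mol × 2.48 L ÷ 1000 = 6.79 mg
EDTA disodium dihydrate: 0.13 mmol/L × 372.24 mg/mmol × 2.48 L = 120.01 mg
gellan gum: 14 g/L × 2.48 L = 34.72 g
thiamine hydrochloride: 15.3 mg/L × 2.48 L = 37.94 mg

manganese sulfate monohydrate 6.79 mg; EDTA disodium dihydrate 120.01 mg; gellan gum 34.72 g; thiamine hydrochloride 37.94 mg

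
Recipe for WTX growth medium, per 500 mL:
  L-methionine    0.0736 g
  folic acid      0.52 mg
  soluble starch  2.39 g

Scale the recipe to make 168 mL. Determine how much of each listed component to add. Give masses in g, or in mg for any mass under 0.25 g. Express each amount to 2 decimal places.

Ratio of target to recipe volume: 168 / 500 = 0.336.
L-methionine: 0.0736 g × (168 mL / 500 mL) = 0.0247296 g = 24.73 mg
folic acid: 0.52 mg × (168 mL / 500 mL) = 0.17 mg
soluble starch: 2.39 g × (168 mL / 500 mL) = 0.80 g

L-methionine 24.73 mg; folic acid 0.17 mg; soluble starch 0.80 g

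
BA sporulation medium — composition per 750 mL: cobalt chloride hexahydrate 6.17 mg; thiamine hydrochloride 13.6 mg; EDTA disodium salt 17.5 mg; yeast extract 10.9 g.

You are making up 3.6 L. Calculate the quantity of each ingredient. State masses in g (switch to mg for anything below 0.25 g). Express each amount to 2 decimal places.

Scale factor = 3600 mL / 750 mL = 4.8.
cobalt chloride hexahydrate: 6.17 mg × (3600 mL / 750 mL) = 29.62 mg
thiamine hydrochloride: 13.6 mg × (3600 mL / 750 mL) = 65.28 mg
EDTA disodium salt: 17.5 mg × (3600 mL / 750 mL) = 84.00 mg
yeast extract: 10.9 g × (3600 mL / 750 mL) = 52.32 g

cobalt chloride hexahydrate 29.62 mg; thiamine hydrochloride 65.28 mg; EDTA disodium salt 84.00 mg; yeast extract 52.32 g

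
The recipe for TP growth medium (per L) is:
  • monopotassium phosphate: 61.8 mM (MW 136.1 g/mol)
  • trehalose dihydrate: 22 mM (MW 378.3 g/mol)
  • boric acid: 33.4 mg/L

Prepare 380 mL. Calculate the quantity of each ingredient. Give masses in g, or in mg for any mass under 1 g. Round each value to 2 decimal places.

monopotassium phosphate 3.20 g; trehalose dihydrate 3.16 g; boric acid 12.69 mg

Working volume: 380 mL = 0.38 L.
monopotassium phosphate: 61.8 mmol/L × 136.1 g/mol × 0.38 L ÷ 1000 = 3.20 g
trehalose dihydrate: 22 mmol/L × 378.3 g/mol × 0.38 L ÷ 1000 = 3.16 g
boric acid: 33.4 mg/L × 0.38 L = 12.69 mg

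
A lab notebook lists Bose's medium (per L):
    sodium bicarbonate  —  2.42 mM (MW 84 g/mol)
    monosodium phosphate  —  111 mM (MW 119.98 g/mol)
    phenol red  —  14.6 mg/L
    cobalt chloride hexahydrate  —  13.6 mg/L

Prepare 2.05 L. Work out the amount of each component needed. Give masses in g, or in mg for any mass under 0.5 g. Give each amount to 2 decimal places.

Scale factor relative to 1 L: 2.05.
sodium bicarbonate: 2.42 mmol/L × 84 mg/mmol × 2.05 L = 416.72 mg
monosodium phosphate: 111 mmol/L × 119.98 g/mol × 2.05 L ÷ 1000 = 27.30 g
phenol red: 14.6 mg/L × 2.05 L = 29.93 mg
cobalt chloride hexahydrate: 13.6 mg/L × 2.05 L = 27.88 mg

sodium bicarbonate 416.72 mg; monosodium phosphate 27.30 g; phenol red 29.93 mg; cobalt chloride hexahydrate 27.88 mg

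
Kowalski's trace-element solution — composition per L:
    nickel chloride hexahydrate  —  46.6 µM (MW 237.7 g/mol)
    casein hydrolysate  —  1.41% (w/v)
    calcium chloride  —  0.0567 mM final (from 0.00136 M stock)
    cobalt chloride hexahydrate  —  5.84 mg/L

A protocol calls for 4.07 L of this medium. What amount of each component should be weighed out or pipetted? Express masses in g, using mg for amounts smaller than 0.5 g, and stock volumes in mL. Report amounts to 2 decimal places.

Working volume: 4.07 L.
nickel chloride hexahydrate: 46.6 µmol/L × 237.7 g/mol × 4.07 L ÷ 1000 = 45.08 mg
casein hydrolysate: 1.41% w/v = 14.1 g/L → 14.1 × 4.07 L = 57.39 g
calcium chloride: C1V1 = C2V2 → 0.0567 mM × 4070 mL ÷ 1.36 mM = 169.68 mL
cobalt chloride hexahydrate: 5.84 mg/L × 4.07 L = 23.77 mg

nickel chloride hexahydrate 45.08 mg; casein hydrolysate 57.39 g; calcium chloride 169.68 mL; cobalt chloride hexahydrate 23.77 mg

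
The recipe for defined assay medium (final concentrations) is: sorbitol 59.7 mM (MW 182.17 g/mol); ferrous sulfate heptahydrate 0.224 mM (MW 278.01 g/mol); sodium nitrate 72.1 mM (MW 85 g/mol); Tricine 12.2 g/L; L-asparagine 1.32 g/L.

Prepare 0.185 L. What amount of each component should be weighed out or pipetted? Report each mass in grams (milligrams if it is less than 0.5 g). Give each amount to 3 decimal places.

sorbitol 2.012 g; ferrous sulfate heptahydrate 11.521 mg; sodium nitrate 1.134 g; Tricine 2.257 g; L-asparagine 244.200 mg

Scale factor relative to 1 L: 0.185.
sorbitol: 59.7 mmol/L × 182.17 g/mol × 0.185 L ÷ 1000 = 2.012 g
ferrous sulfate heptahydrate: 0.224 mmol/L × 278.01 mg/mmol × 0.185 L = 11.521 mg
sodium nitrate: 72.1 mmol/L × 85 g/mol × 0.185 L ÷ 1000 = 1.134 g
Tricine: 12.2 g/L × 0.185 L = 2.257 g
L-asparagine: 1.32 g/L × 0.185 L = 0.2442 g = 244.200 mg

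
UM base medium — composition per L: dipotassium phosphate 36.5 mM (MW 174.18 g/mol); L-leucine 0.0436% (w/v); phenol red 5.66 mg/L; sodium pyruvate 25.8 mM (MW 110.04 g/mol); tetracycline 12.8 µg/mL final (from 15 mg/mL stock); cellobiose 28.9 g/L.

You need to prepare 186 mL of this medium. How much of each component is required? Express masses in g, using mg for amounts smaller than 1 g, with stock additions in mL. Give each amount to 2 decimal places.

Scale factor relative to 1 L: 0.186.
dipotassium phosphate: 36.5 mmol/L × 174.18 g/mol × 0.186 L ÷ 1000 = 1.18 g
L-leucine: 0.0436% w/v = 0.436 g/L → 0.436 × 0.186 L = 0.081096 g = 81.10 mg
phenol red: 5.66 mg/L × 0.186 L = 1.05 mg
sodium pyruvate: 25.8 mmol/L × 110.04 mg/mmol × 0.186 L = 528.06 mg
tetracycline: C1V1 = C2V2 → 12.8 µg/mL × 186 mL ÷ 15000 µg/mL = 0.16 mL
cellobiose: 28.9 g/L × 0.186 L = 5.38 g

dipotassium phosphate 1.18 g; L-leucine 81.10 mg; phenol red 1.05 mg; sodium pyruvate 528.06 mg; tetracycline 0.16 mL; cellobiose 5.38 g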